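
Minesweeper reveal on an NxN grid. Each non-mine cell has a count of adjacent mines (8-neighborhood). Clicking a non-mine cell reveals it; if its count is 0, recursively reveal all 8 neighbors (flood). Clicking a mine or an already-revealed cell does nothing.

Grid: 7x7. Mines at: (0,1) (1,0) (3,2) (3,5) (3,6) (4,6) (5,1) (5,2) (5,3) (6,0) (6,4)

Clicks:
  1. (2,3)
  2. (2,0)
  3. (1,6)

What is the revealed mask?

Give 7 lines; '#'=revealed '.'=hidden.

Answer: ..#####
..#####
#.#####
.......
.......
.......
.......

Derivation:
Click 1 (2,3) count=1: revealed 1 new [(2,3)] -> total=1
Click 2 (2,0) count=1: revealed 1 new [(2,0)] -> total=2
Click 3 (1,6) count=0: revealed 14 new [(0,2) (0,3) (0,4) (0,5) (0,6) (1,2) (1,3) (1,4) (1,5) (1,6) (2,2) (2,4) (2,5) (2,6)] -> total=16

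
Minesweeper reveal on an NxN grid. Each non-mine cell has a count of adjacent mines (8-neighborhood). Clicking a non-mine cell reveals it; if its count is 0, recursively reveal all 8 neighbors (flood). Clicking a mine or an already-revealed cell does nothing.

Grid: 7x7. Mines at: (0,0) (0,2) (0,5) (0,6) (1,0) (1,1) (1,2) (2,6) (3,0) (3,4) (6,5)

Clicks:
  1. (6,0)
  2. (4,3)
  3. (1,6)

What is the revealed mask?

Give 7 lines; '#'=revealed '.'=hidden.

Click 1 (6,0) count=0: revealed 21 new [(2,1) (2,2) (2,3) (3,1) (3,2) (3,3) (4,0) (4,1) (4,2) (4,3) (4,4) (5,0) (5,1) (5,2) (5,3) (5,4) (6,0) (6,1) (6,2) (6,3) (6,4)] -> total=21
Click 2 (4,3) count=1: revealed 0 new [(none)] -> total=21
Click 3 (1,6) count=3: revealed 1 new [(1,6)] -> total=22

Answer: .......
......#
.###...
.###...
#####..
#####..
#####..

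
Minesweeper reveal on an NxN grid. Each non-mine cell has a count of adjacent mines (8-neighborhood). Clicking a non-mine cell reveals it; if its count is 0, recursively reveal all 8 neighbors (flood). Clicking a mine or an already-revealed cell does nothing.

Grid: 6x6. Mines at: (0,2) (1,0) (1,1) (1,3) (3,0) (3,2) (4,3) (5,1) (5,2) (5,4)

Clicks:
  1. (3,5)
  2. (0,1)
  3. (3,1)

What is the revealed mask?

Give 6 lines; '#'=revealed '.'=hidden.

Click 1 (3,5) count=0: revealed 10 new [(0,4) (0,5) (1,4) (1,5) (2,4) (2,5) (3,4) (3,5) (4,4) (4,5)] -> total=10
Click 2 (0,1) count=3: revealed 1 new [(0,1)] -> total=11
Click 3 (3,1) count=2: revealed 1 new [(3,1)] -> total=12

Answer: .#..##
....##
....##
.#..##
....##
......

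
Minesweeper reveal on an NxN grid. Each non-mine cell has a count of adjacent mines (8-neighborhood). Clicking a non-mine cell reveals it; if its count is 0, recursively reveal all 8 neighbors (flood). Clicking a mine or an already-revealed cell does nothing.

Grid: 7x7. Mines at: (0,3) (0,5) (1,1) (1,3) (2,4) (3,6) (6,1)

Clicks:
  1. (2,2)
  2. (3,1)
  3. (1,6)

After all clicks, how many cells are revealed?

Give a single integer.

Click 1 (2,2) count=2: revealed 1 new [(2,2)] -> total=1
Click 2 (3,1) count=0: revealed 28 new [(2,0) (2,1) (2,3) (3,0) (3,1) (3,2) (3,3) (3,4) (3,5) (4,0) (4,1) (4,2) (4,3) (4,4) (4,5) (4,6) (5,0) (5,1) (5,2) (5,3) (5,4) (5,5) (5,6) (6,2) (6,3) (6,4) (6,5) (6,6)] -> total=29
Click 3 (1,6) count=1: revealed 1 new [(1,6)] -> total=30

Answer: 30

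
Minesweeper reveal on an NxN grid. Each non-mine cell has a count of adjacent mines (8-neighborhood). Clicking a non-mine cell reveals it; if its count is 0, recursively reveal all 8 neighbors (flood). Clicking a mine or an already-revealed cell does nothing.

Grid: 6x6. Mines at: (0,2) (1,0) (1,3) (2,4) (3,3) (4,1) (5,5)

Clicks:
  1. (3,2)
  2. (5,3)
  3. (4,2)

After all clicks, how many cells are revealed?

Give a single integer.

Click 1 (3,2) count=2: revealed 1 new [(3,2)] -> total=1
Click 2 (5,3) count=0: revealed 6 new [(4,2) (4,3) (4,4) (5,2) (5,3) (5,4)] -> total=7
Click 3 (4,2) count=2: revealed 0 new [(none)] -> total=7

Answer: 7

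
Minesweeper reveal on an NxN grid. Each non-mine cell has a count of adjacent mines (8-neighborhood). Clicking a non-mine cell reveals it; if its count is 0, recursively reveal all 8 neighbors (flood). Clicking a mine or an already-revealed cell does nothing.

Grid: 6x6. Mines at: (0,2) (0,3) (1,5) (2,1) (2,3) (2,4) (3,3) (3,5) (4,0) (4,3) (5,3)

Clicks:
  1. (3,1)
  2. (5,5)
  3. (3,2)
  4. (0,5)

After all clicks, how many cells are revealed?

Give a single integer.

Answer: 7

Derivation:
Click 1 (3,1) count=2: revealed 1 new [(3,1)] -> total=1
Click 2 (5,5) count=0: revealed 4 new [(4,4) (4,5) (5,4) (5,5)] -> total=5
Click 3 (3,2) count=4: revealed 1 new [(3,2)] -> total=6
Click 4 (0,5) count=1: revealed 1 new [(0,5)] -> total=7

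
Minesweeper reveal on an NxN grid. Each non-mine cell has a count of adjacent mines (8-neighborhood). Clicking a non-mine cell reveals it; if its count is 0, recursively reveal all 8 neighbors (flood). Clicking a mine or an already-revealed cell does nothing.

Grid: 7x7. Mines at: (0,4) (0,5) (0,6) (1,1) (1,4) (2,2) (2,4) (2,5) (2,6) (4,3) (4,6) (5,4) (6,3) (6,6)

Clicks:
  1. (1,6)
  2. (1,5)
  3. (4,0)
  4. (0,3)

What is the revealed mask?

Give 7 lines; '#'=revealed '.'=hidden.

Click 1 (1,6) count=4: revealed 1 new [(1,6)] -> total=1
Click 2 (1,5) count=7: revealed 1 new [(1,5)] -> total=2
Click 3 (4,0) count=0: revealed 14 new [(2,0) (2,1) (3,0) (3,1) (3,2) (4,0) (4,1) (4,2) (5,0) (5,1) (5,2) (6,0) (6,1) (6,2)] -> total=16
Click 4 (0,3) count=2: revealed 1 new [(0,3)] -> total=17

Answer: ...#...
.....##
##.....
###....
###....
###....
###....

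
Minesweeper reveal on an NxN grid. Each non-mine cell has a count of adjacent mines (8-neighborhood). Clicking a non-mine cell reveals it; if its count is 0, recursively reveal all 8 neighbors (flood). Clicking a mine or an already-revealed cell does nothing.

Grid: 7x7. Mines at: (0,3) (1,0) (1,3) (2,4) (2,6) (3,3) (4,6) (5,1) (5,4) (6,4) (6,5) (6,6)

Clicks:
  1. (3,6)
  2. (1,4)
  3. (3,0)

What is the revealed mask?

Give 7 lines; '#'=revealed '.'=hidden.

Answer: .......
....#..
###....
###...#
###....
.......
.......

Derivation:
Click 1 (3,6) count=2: revealed 1 new [(3,6)] -> total=1
Click 2 (1,4) count=3: revealed 1 new [(1,4)] -> total=2
Click 3 (3,0) count=0: revealed 9 new [(2,0) (2,1) (2,2) (3,0) (3,1) (3,2) (4,0) (4,1) (4,2)] -> total=11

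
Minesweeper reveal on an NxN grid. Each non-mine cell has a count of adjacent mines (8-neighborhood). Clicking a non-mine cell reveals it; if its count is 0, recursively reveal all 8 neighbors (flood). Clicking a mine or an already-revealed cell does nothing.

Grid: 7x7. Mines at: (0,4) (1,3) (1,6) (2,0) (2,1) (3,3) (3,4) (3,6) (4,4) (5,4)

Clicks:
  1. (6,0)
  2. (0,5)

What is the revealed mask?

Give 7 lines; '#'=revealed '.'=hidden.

Click 1 (6,0) count=0: revealed 15 new [(3,0) (3,1) (3,2) (4,0) (4,1) (4,2) (4,3) (5,0) (5,1) (5,2) (5,3) (6,0) (6,1) (6,2) (6,3)] -> total=15
Click 2 (0,5) count=2: revealed 1 new [(0,5)] -> total=16

Answer: .....#.
.......
.......
###....
####...
####...
####...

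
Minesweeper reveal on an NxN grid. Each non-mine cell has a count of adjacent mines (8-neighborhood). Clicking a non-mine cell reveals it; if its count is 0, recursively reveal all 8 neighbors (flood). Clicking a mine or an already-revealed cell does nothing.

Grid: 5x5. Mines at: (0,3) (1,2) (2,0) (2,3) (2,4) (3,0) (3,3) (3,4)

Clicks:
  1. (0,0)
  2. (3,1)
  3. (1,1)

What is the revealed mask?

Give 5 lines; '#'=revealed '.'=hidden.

Answer: ##...
##...
.....
.#...
.....

Derivation:
Click 1 (0,0) count=0: revealed 4 new [(0,0) (0,1) (1,0) (1,1)] -> total=4
Click 2 (3,1) count=2: revealed 1 new [(3,1)] -> total=5
Click 3 (1,1) count=2: revealed 0 new [(none)] -> total=5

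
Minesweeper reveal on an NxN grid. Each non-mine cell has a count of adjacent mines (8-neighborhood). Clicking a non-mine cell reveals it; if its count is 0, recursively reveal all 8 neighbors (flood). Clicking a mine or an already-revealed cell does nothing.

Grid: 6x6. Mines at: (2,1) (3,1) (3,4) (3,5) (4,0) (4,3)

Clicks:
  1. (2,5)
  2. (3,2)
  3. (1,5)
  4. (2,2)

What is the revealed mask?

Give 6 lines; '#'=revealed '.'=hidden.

Answer: ######
######
..####
..#...
......
......

Derivation:
Click 1 (2,5) count=2: revealed 1 new [(2,5)] -> total=1
Click 2 (3,2) count=3: revealed 1 new [(3,2)] -> total=2
Click 3 (1,5) count=0: revealed 15 new [(0,0) (0,1) (0,2) (0,3) (0,4) (0,5) (1,0) (1,1) (1,2) (1,3) (1,4) (1,5) (2,2) (2,3) (2,4)] -> total=17
Click 4 (2,2) count=2: revealed 0 new [(none)] -> total=17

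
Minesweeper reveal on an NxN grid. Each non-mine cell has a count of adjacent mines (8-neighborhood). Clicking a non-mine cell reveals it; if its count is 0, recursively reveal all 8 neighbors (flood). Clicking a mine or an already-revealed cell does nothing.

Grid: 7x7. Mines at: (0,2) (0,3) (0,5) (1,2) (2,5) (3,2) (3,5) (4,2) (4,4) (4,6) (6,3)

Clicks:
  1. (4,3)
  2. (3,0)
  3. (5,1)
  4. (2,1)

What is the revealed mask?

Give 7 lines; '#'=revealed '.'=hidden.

Click 1 (4,3) count=3: revealed 1 new [(4,3)] -> total=1
Click 2 (3,0) count=0: revealed 16 new [(0,0) (0,1) (1,0) (1,1) (2,0) (2,1) (3,0) (3,1) (4,0) (4,1) (5,0) (5,1) (5,2) (6,0) (6,1) (6,2)] -> total=17
Click 3 (5,1) count=1: revealed 0 new [(none)] -> total=17
Click 4 (2,1) count=2: revealed 0 new [(none)] -> total=17

Answer: ##.....
##.....
##.....
##.....
##.#...
###....
###....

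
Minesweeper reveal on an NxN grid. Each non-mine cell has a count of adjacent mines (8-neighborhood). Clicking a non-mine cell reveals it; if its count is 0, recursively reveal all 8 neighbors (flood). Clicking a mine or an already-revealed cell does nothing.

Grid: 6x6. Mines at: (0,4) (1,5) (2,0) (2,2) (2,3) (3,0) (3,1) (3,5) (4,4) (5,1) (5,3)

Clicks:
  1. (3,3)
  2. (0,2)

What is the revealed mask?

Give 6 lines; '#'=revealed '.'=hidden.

Answer: ####..
####..
......
...#..
......
......

Derivation:
Click 1 (3,3) count=3: revealed 1 new [(3,3)] -> total=1
Click 2 (0,2) count=0: revealed 8 new [(0,0) (0,1) (0,2) (0,3) (1,0) (1,1) (1,2) (1,3)] -> total=9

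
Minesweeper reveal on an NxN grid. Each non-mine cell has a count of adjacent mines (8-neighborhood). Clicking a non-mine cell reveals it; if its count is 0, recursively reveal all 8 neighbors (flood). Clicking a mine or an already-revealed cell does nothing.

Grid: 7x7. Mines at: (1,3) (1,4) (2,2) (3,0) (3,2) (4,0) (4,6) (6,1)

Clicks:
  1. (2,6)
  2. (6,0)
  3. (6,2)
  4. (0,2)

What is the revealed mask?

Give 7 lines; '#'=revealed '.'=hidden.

Click 1 (2,6) count=0: revealed 8 new [(0,5) (0,6) (1,5) (1,6) (2,5) (2,6) (3,5) (3,6)] -> total=8
Click 2 (6,0) count=1: revealed 1 new [(6,0)] -> total=9
Click 3 (6,2) count=1: revealed 1 new [(6,2)] -> total=10
Click 4 (0,2) count=1: revealed 1 new [(0,2)] -> total=11

Answer: ..#..##
.....##
.....##
.....##
.......
.......
#.#....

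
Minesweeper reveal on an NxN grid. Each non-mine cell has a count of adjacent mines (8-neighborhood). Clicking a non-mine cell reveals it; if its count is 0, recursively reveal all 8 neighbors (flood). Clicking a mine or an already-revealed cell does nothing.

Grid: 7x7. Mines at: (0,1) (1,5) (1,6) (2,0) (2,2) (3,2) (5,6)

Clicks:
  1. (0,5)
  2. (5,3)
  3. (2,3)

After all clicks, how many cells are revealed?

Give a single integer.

Click 1 (0,5) count=2: revealed 1 new [(0,5)] -> total=1
Click 2 (5,3) count=0: revealed 29 new [(2,3) (2,4) (2,5) (2,6) (3,0) (3,1) (3,3) (3,4) (3,5) (3,6) (4,0) (4,1) (4,2) (4,3) (4,4) (4,5) (4,6) (5,0) (5,1) (5,2) (5,3) (5,4) (5,5) (6,0) (6,1) (6,2) (6,3) (6,4) (6,5)] -> total=30
Click 3 (2,3) count=2: revealed 0 new [(none)] -> total=30

Answer: 30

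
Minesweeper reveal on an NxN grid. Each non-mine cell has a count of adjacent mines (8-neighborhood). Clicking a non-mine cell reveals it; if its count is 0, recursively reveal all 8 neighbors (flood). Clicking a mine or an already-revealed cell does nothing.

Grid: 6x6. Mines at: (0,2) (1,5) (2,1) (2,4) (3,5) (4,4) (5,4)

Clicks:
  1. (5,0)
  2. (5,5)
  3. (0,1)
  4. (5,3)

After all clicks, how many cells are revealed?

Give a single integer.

Click 1 (5,0) count=0: revealed 12 new [(3,0) (3,1) (3,2) (3,3) (4,0) (4,1) (4,2) (4,3) (5,0) (5,1) (5,2) (5,3)] -> total=12
Click 2 (5,5) count=2: revealed 1 new [(5,5)] -> total=13
Click 3 (0,1) count=1: revealed 1 new [(0,1)] -> total=14
Click 4 (5,3) count=2: revealed 0 new [(none)] -> total=14

Answer: 14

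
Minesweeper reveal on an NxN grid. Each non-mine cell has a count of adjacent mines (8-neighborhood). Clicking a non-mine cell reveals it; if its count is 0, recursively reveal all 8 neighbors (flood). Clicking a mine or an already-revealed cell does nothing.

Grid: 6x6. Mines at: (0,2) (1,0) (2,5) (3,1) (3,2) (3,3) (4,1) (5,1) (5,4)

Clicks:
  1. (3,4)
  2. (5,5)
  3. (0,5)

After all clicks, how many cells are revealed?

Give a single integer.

Answer: 8

Derivation:
Click 1 (3,4) count=2: revealed 1 new [(3,4)] -> total=1
Click 2 (5,5) count=1: revealed 1 new [(5,5)] -> total=2
Click 3 (0,5) count=0: revealed 6 new [(0,3) (0,4) (0,5) (1,3) (1,4) (1,5)] -> total=8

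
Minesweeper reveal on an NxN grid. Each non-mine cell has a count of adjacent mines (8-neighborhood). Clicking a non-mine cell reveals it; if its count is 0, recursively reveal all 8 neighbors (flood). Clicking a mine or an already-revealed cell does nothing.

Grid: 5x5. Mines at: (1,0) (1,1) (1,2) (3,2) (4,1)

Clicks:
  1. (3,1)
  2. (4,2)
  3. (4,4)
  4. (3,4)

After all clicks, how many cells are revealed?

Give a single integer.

Click 1 (3,1) count=2: revealed 1 new [(3,1)] -> total=1
Click 2 (4,2) count=2: revealed 1 new [(4,2)] -> total=2
Click 3 (4,4) count=0: revealed 10 new [(0,3) (0,4) (1,3) (1,4) (2,3) (2,4) (3,3) (3,4) (4,3) (4,4)] -> total=12
Click 4 (3,4) count=0: revealed 0 new [(none)] -> total=12

Answer: 12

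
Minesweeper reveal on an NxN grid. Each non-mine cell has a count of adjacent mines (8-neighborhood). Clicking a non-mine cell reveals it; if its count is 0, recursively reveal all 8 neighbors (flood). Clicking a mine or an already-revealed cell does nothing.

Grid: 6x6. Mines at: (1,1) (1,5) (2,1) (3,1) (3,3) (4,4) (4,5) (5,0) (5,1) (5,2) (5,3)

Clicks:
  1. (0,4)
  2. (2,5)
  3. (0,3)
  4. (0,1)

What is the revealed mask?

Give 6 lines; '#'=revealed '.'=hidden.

Answer: .####.
..###.
..####
......
......
......

Derivation:
Click 1 (0,4) count=1: revealed 1 new [(0,4)] -> total=1
Click 2 (2,5) count=1: revealed 1 new [(2,5)] -> total=2
Click 3 (0,3) count=0: revealed 8 new [(0,2) (0,3) (1,2) (1,3) (1,4) (2,2) (2,3) (2,4)] -> total=10
Click 4 (0,1) count=1: revealed 1 new [(0,1)] -> total=11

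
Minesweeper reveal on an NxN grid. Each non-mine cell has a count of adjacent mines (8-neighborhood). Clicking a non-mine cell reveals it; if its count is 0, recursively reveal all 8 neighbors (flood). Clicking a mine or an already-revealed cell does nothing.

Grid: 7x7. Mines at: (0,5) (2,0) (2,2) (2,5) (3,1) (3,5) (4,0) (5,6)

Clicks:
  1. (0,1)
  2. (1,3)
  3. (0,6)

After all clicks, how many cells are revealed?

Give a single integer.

Click 1 (0,1) count=0: revealed 10 new [(0,0) (0,1) (0,2) (0,3) (0,4) (1,0) (1,1) (1,2) (1,3) (1,4)] -> total=10
Click 2 (1,3) count=1: revealed 0 new [(none)] -> total=10
Click 3 (0,6) count=1: revealed 1 new [(0,6)] -> total=11

Answer: 11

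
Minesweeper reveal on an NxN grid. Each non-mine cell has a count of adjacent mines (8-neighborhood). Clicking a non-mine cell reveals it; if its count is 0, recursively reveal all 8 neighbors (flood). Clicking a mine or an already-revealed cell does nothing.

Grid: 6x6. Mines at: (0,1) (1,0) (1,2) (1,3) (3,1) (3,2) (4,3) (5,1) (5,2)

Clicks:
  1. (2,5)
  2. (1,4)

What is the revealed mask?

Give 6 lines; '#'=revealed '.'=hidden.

Answer: ....##
....##
....##
....##
....##
....##

Derivation:
Click 1 (2,5) count=0: revealed 12 new [(0,4) (0,5) (1,4) (1,5) (2,4) (2,5) (3,4) (3,5) (4,4) (4,5) (5,4) (5,5)] -> total=12
Click 2 (1,4) count=1: revealed 0 new [(none)] -> total=12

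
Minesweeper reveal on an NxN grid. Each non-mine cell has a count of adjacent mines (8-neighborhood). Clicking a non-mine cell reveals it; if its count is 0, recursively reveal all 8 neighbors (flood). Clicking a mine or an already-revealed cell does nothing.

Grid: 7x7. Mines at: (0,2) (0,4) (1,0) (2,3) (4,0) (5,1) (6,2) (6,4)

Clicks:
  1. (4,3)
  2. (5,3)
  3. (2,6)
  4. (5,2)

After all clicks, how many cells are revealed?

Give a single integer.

Answer: 25

Derivation:
Click 1 (4,3) count=0: revealed 25 new [(0,5) (0,6) (1,4) (1,5) (1,6) (2,4) (2,5) (2,6) (3,2) (3,3) (3,4) (3,5) (3,6) (4,2) (4,3) (4,4) (4,5) (4,6) (5,2) (5,3) (5,4) (5,5) (5,6) (6,5) (6,6)] -> total=25
Click 2 (5,3) count=2: revealed 0 new [(none)] -> total=25
Click 3 (2,6) count=0: revealed 0 new [(none)] -> total=25
Click 4 (5,2) count=2: revealed 0 new [(none)] -> total=25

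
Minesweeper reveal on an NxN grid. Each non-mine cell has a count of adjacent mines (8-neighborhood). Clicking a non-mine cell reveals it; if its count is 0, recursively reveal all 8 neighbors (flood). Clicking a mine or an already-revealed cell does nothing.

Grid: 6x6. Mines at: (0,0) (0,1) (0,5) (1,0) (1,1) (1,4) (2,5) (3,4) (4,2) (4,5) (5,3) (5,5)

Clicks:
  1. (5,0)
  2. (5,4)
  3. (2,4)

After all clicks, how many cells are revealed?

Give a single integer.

Answer: 10

Derivation:
Click 1 (5,0) count=0: revealed 8 new [(2,0) (2,1) (3,0) (3,1) (4,0) (4,1) (5,0) (5,1)] -> total=8
Click 2 (5,4) count=3: revealed 1 new [(5,4)] -> total=9
Click 3 (2,4) count=3: revealed 1 new [(2,4)] -> total=10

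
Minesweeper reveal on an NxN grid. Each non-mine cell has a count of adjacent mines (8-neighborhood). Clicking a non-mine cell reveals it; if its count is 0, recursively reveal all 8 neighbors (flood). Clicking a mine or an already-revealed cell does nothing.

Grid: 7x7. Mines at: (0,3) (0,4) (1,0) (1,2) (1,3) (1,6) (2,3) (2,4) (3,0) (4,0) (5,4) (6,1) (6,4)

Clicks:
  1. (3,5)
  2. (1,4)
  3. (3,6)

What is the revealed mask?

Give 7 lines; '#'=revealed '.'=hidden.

Click 1 (3,5) count=1: revealed 1 new [(3,5)] -> total=1
Click 2 (1,4) count=5: revealed 1 new [(1,4)] -> total=2
Click 3 (3,6) count=0: revealed 9 new [(2,5) (2,6) (3,6) (4,5) (4,6) (5,5) (5,6) (6,5) (6,6)] -> total=11

Answer: .......
....#..
.....##
.....##
.....##
.....##
.....##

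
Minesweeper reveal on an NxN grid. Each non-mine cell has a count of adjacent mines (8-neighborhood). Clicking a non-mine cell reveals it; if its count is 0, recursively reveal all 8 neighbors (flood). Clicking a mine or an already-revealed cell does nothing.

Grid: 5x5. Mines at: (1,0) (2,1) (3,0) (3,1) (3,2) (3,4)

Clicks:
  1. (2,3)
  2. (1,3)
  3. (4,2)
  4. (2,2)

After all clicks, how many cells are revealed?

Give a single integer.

Answer: 12

Derivation:
Click 1 (2,3) count=2: revealed 1 new [(2,3)] -> total=1
Click 2 (1,3) count=0: revealed 10 new [(0,1) (0,2) (0,3) (0,4) (1,1) (1,2) (1,3) (1,4) (2,2) (2,4)] -> total=11
Click 3 (4,2) count=2: revealed 1 new [(4,2)] -> total=12
Click 4 (2,2) count=3: revealed 0 new [(none)] -> total=12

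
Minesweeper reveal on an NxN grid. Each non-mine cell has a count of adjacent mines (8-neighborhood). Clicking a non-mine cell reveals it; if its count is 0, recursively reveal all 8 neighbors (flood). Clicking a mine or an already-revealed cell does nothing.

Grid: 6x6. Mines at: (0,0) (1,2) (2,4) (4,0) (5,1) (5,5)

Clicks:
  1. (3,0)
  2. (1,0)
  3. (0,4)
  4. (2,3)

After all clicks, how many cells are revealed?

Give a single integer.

Click 1 (3,0) count=1: revealed 1 new [(3,0)] -> total=1
Click 2 (1,0) count=1: revealed 1 new [(1,0)] -> total=2
Click 3 (0,4) count=0: revealed 6 new [(0,3) (0,4) (0,5) (1,3) (1,4) (1,5)] -> total=8
Click 4 (2,3) count=2: revealed 1 new [(2,3)] -> total=9

Answer: 9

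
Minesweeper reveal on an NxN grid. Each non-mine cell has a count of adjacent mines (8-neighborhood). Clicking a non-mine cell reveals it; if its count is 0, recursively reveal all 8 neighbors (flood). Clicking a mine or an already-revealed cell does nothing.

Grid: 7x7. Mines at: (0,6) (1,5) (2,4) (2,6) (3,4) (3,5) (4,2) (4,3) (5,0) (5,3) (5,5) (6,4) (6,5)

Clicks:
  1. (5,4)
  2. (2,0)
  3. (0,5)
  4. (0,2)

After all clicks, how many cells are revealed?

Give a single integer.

Answer: 22

Derivation:
Click 1 (5,4) count=5: revealed 1 new [(5,4)] -> total=1
Click 2 (2,0) count=0: revealed 20 new [(0,0) (0,1) (0,2) (0,3) (0,4) (1,0) (1,1) (1,2) (1,3) (1,4) (2,0) (2,1) (2,2) (2,3) (3,0) (3,1) (3,2) (3,3) (4,0) (4,1)] -> total=21
Click 3 (0,5) count=2: revealed 1 new [(0,5)] -> total=22
Click 4 (0,2) count=0: revealed 0 new [(none)] -> total=22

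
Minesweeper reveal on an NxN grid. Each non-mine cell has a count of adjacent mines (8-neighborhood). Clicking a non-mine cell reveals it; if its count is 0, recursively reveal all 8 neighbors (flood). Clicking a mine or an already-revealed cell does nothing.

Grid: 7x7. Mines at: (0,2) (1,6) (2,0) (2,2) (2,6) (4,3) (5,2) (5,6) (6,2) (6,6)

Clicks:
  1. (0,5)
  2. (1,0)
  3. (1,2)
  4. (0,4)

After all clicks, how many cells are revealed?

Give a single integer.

Answer: 14

Derivation:
Click 1 (0,5) count=1: revealed 1 new [(0,5)] -> total=1
Click 2 (1,0) count=1: revealed 1 new [(1,0)] -> total=2
Click 3 (1,2) count=2: revealed 1 new [(1,2)] -> total=3
Click 4 (0,4) count=0: revealed 11 new [(0,3) (0,4) (1,3) (1,4) (1,5) (2,3) (2,4) (2,5) (3,3) (3,4) (3,5)] -> total=14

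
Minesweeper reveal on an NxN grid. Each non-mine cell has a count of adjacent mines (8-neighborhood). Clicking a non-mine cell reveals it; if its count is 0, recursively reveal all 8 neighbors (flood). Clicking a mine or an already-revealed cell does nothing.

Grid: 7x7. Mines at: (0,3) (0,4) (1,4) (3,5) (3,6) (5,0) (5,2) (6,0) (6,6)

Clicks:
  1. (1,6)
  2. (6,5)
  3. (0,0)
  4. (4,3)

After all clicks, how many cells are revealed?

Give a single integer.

Answer: 29

Derivation:
Click 1 (1,6) count=0: revealed 6 new [(0,5) (0,6) (1,5) (1,6) (2,5) (2,6)] -> total=6
Click 2 (6,5) count=1: revealed 1 new [(6,5)] -> total=7
Click 3 (0,0) count=0: revealed 22 new [(0,0) (0,1) (0,2) (1,0) (1,1) (1,2) (1,3) (2,0) (2,1) (2,2) (2,3) (2,4) (3,0) (3,1) (3,2) (3,3) (3,4) (4,0) (4,1) (4,2) (4,3) (4,4)] -> total=29
Click 4 (4,3) count=1: revealed 0 new [(none)] -> total=29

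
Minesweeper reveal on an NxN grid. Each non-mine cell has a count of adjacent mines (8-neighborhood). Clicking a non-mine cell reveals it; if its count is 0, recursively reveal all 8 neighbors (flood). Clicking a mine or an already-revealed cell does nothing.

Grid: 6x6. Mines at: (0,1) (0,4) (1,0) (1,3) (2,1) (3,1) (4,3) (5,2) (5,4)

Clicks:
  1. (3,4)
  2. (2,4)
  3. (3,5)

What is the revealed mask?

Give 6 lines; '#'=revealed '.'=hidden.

Click 1 (3,4) count=1: revealed 1 new [(3,4)] -> total=1
Click 2 (2,4) count=1: revealed 1 new [(2,4)] -> total=2
Click 3 (3,5) count=0: revealed 6 new [(1,4) (1,5) (2,5) (3,5) (4,4) (4,5)] -> total=8

Answer: ......
....##
....##
....##
....##
......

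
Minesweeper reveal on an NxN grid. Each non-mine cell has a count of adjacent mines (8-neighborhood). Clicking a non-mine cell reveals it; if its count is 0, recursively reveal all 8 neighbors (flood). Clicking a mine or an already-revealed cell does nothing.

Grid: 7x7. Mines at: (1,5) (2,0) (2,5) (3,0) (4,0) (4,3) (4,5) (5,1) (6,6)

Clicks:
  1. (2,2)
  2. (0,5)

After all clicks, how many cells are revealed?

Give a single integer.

Answer: 19

Derivation:
Click 1 (2,2) count=0: revealed 18 new [(0,0) (0,1) (0,2) (0,3) (0,4) (1,0) (1,1) (1,2) (1,3) (1,4) (2,1) (2,2) (2,3) (2,4) (3,1) (3,2) (3,3) (3,4)] -> total=18
Click 2 (0,5) count=1: revealed 1 new [(0,5)] -> total=19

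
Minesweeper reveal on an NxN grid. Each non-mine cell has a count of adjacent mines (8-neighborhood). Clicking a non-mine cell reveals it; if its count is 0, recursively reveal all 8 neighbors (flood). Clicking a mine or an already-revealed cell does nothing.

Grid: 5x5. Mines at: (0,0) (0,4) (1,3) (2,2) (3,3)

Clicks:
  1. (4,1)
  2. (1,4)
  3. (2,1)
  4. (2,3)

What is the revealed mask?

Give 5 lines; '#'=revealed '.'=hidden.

Answer: .....
##..#
##.#.
###..
###..

Derivation:
Click 1 (4,1) count=0: revealed 10 new [(1,0) (1,1) (2,0) (2,1) (3,0) (3,1) (3,2) (4,0) (4,1) (4,2)] -> total=10
Click 2 (1,4) count=2: revealed 1 new [(1,4)] -> total=11
Click 3 (2,1) count=1: revealed 0 new [(none)] -> total=11
Click 4 (2,3) count=3: revealed 1 new [(2,3)] -> total=12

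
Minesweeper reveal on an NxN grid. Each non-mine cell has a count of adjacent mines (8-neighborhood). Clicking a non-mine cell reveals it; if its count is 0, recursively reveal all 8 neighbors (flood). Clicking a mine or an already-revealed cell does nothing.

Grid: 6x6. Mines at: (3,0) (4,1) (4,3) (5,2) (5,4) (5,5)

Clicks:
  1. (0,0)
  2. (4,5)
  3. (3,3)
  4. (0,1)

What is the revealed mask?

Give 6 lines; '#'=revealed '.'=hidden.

Answer: ######
######
######
.#####
....##
......

Derivation:
Click 1 (0,0) count=0: revealed 25 new [(0,0) (0,1) (0,2) (0,3) (0,4) (0,5) (1,0) (1,1) (1,2) (1,3) (1,4) (1,5) (2,0) (2,1) (2,2) (2,3) (2,4) (2,5) (3,1) (3,2) (3,3) (3,4) (3,5) (4,4) (4,5)] -> total=25
Click 2 (4,5) count=2: revealed 0 new [(none)] -> total=25
Click 3 (3,3) count=1: revealed 0 new [(none)] -> total=25
Click 4 (0,1) count=0: revealed 0 new [(none)] -> total=25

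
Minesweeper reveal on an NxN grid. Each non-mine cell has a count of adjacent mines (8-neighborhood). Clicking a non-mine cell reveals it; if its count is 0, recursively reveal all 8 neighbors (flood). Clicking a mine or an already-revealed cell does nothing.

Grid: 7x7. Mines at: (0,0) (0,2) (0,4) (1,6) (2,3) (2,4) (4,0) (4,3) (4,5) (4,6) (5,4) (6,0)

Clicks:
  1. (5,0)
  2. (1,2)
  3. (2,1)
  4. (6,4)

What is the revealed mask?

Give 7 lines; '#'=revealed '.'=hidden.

Answer: .......
###....
###....
###....
.......
#......
....#..

Derivation:
Click 1 (5,0) count=2: revealed 1 new [(5,0)] -> total=1
Click 2 (1,2) count=2: revealed 1 new [(1,2)] -> total=2
Click 3 (2,1) count=0: revealed 8 new [(1,0) (1,1) (2,0) (2,1) (2,2) (3,0) (3,1) (3,2)] -> total=10
Click 4 (6,4) count=1: revealed 1 new [(6,4)] -> total=11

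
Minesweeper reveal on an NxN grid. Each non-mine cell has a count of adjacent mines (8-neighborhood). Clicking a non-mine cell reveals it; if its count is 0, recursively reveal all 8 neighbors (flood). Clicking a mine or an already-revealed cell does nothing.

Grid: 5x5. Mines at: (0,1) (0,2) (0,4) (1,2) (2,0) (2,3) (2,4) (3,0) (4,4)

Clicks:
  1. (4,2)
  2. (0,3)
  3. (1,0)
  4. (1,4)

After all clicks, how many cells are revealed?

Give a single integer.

Answer: 9

Derivation:
Click 1 (4,2) count=0: revealed 6 new [(3,1) (3,2) (3,3) (4,1) (4,2) (4,3)] -> total=6
Click 2 (0,3) count=3: revealed 1 new [(0,3)] -> total=7
Click 3 (1,0) count=2: revealed 1 new [(1,0)] -> total=8
Click 4 (1,4) count=3: revealed 1 new [(1,4)] -> total=9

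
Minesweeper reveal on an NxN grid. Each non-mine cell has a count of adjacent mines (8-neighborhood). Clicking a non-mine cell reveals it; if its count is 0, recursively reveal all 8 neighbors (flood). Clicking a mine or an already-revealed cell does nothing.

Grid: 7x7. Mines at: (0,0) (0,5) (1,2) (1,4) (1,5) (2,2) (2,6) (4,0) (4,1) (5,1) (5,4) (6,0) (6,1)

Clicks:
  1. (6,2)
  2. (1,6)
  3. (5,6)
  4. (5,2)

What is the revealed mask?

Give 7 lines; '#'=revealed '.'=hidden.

Answer: .......
......#
.......
.....##
.....##
..#..##
..#..##

Derivation:
Click 1 (6,2) count=2: revealed 1 new [(6,2)] -> total=1
Click 2 (1,6) count=3: revealed 1 new [(1,6)] -> total=2
Click 3 (5,6) count=0: revealed 8 new [(3,5) (3,6) (4,5) (4,6) (5,5) (5,6) (6,5) (6,6)] -> total=10
Click 4 (5,2) count=3: revealed 1 new [(5,2)] -> total=11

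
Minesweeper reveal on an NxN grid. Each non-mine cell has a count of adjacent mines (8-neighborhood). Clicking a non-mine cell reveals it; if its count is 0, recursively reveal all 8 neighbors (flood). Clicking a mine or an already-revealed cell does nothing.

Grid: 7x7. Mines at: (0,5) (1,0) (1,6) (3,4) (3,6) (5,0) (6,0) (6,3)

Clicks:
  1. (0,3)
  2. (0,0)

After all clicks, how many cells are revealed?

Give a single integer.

Click 1 (0,3) count=0: revealed 24 new [(0,1) (0,2) (0,3) (0,4) (1,1) (1,2) (1,3) (1,4) (2,0) (2,1) (2,2) (2,3) (2,4) (3,0) (3,1) (3,2) (3,3) (4,0) (4,1) (4,2) (4,3) (5,1) (5,2) (5,3)] -> total=24
Click 2 (0,0) count=1: revealed 1 new [(0,0)] -> total=25

Answer: 25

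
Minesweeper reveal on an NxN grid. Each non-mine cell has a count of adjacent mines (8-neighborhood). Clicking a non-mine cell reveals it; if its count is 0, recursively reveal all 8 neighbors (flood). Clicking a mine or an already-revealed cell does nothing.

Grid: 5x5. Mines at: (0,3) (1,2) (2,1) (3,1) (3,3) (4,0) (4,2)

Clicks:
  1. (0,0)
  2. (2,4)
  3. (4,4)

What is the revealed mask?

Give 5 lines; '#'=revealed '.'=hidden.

Click 1 (0,0) count=0: revealed 4 new [(0,0) (0,1) (1,0) (1,1)] -> total=4
Click 2 (2,4) count=1: revealed 1 new [(2,4)] -> total=5
Click 3 (4,4) count=1: revealed 1 new [(4,4)] -> total=6

Answer: ##...
##...
....#
.....
....#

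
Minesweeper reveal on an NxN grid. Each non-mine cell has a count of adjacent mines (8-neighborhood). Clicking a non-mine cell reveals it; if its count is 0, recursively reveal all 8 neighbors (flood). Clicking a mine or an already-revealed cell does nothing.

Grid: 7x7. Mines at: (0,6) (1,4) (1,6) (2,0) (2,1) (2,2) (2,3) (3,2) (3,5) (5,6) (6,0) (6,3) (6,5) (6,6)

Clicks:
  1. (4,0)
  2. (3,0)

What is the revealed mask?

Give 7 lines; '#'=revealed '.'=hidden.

Answer: .......
.......
.......
##.....
##.....
##.....
.......

Derivation:
Click 1 (4,0) count=0: revealed 6 new [(3,0) (3,1) (4,0) (4,1) (5,0) (5,1)] -> total=6
Click 2 (3,0) count=2: revealed 0 new [(none)] -> total=6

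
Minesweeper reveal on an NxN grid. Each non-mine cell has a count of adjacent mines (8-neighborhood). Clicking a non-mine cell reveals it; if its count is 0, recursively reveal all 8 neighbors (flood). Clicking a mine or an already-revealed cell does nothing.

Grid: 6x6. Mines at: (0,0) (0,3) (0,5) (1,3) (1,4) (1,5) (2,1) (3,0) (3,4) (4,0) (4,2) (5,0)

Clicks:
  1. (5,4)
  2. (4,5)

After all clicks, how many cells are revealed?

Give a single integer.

Answer: 6

Derivation:
Click 1 (5,4) count=0: revealed 6 new [(4,3) (4,4) (4,5) (5,3) (5,4) (5,5)] -> total=6
Click 2 (4,5) count=1: revealed 0 new [(none)] -> total=6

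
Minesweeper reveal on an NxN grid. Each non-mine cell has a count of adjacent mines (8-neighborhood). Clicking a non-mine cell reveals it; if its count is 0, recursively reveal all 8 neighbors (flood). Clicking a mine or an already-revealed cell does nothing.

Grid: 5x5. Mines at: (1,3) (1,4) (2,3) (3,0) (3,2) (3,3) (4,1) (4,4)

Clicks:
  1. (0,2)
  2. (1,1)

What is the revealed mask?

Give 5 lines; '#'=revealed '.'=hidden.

Click 1 (0,2) count=1: revealed 1 new [(0,2)] -> total=1
Click 2 (1,1) count=0: revealed 8 new [(0,0) (0,1) (1,0) (1,1) (1,2) (2,0) (2,1) (2,2)] -> total=9

Answer: ###..
###..
###..
.....
.....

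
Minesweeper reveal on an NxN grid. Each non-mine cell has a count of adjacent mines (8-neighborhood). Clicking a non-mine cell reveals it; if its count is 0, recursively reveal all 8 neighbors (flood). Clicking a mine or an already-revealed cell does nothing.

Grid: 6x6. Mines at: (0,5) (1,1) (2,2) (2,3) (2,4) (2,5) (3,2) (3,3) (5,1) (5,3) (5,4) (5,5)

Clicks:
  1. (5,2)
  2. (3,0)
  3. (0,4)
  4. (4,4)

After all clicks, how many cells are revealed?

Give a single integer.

Answer: 9

Derivation:
Click 1 (5,2) count=2: revealed 1 new [(5,2)] -> total=1
Click 2 (3,0) count=0: revealed 6 new [(2,0) (2,1) (3,0) (3,1) (4,0) (4,1)] -> total=7
Click 3 (0,4) count=1: revealed 1 new [(0,4)] -> total=8
Click 4 (4,4) count=4: revealed 1 new [(4,4)] -> total=9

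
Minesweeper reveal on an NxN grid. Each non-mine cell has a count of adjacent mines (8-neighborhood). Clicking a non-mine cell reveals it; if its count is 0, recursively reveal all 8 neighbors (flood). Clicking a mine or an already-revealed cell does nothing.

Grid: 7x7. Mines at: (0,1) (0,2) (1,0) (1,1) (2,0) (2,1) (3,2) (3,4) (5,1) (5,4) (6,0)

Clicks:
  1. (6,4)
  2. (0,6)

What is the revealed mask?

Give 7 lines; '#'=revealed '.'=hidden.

Click 1 (6,4) count=1: revealed 1 new [(6,4)] -> total=1
Click 2 (0,6) count=0: revealed 20 new [(0,3) (0,4) (0,5) (0,6) (1,3) (1,4) (1,5) (1,6) (2,3) (2,4) (2,5) (2,6) (3,5) (3,6) (4,5) (4,6) (5,5) (5,6) (6,5) (6,6)] -> total=21

Answer: ...####
...####
...####
.....##
.....##
.....##
....###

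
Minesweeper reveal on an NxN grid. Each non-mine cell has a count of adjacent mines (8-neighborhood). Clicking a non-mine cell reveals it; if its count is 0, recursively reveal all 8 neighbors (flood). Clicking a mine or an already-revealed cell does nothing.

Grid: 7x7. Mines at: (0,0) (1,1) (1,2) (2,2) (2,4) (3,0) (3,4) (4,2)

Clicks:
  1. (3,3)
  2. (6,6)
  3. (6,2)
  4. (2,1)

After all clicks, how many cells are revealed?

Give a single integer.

Answer: 34

Derivation:
Click 1 (3,3) count=4: revealed 1 new [(3,3)] -> total=1
Click 2 (6,6) count=0: revealed 32 new [(0,3) (0,4) (0,5) (0,6) (1,3) (1,4) (1,5) (1,6) (2,5) (2,6) (3,5) (3,6) (4,0) (4,1) (4,3) (4,4) (4,5) (4,6) (5,0) (5,1) (5,2) (5,3) (5,4) (5,5) (5,6) (6,0) (6,1) (6,2) (6,3) (6,4) (6,5) (6,6)] -> total=33
Click 3 (6,2) count=0: revealed 0 new [(none)] -> total=33
Click 4 (2,1) count=4: revealed 1 new [(2,1)] -> total=34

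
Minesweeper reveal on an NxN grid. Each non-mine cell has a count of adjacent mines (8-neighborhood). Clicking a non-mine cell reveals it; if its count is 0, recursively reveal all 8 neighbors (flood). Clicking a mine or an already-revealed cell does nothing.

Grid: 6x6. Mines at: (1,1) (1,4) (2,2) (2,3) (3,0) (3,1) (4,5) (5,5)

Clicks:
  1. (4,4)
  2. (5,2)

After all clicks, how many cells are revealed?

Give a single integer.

Answer: 13

Derivation:
Click 1 (4,4) count=2: revealed 1 new [(4,4)] -> total=1
Click 2 (5,2) count=0: revealed 12 new [(3,2) (3,3) (3,4) (4,0) (4,1) (4,2) (4,3) (5,0) (5,1) (5,2) (5,3) (5,4)] -> total=13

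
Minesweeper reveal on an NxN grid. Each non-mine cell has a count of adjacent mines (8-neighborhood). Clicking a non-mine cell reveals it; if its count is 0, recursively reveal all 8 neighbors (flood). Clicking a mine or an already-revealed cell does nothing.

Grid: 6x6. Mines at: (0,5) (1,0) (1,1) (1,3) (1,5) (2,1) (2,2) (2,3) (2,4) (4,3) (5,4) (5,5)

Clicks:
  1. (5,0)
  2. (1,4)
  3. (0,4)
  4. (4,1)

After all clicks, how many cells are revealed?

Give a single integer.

Click 1 (5,0) count=0: revealed 9 new [(3,0) (3,1) (3,2) (4,0) (4,1) (4,2) (5,0) (5,1) (5,2)] -> total=9
Click 2 (1,4) count=5: revealed 1 new [(1,4)] -> total=10
Click 3 (0,4) count=3: revealed 1 new [(0,4)] -> total=11
Click 4 (4,1) count=0: revealed 0 new [(none)] -> total=11

Answer: 11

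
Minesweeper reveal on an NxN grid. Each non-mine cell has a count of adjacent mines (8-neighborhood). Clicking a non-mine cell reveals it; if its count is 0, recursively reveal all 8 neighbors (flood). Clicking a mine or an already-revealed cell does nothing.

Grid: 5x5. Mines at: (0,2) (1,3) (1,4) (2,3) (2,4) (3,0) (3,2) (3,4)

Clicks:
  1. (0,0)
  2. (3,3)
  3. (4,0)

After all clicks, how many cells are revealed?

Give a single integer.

Click 1 (0,0) count=0: revealed 6 new [(0,0) (0,1) (1,0) (1,1) (2,0) (2,1)] -> total=6
Click 2 (3,3) count=4: revealed 1 new [(3,3)] -> total=7
Click 3 (4,0) count=1: revealed 1 new [(4,0)] -> total=8

Answer: 8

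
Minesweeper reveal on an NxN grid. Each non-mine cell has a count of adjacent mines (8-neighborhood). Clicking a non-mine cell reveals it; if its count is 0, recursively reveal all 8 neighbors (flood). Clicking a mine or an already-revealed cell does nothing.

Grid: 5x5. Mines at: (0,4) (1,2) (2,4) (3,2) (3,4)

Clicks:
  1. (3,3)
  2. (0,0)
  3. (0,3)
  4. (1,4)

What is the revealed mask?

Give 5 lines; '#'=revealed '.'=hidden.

Click 1 (3,3) count=3: revealed 1 new [(3,3)] -> total=1
Click 2 (0,0) count=0: revealed 10 new [(0,0) (0,1) (1,0) (1,1) (2,0) (2,1) (3,0) (3,1) (4,0) (4,1)] -> total=11
Click 3 (0,3) count=2: revealed 1 new [(0,3)] -> total=12
Click 4 (1,4) count=2: revealed 1 new [(1,4)] -> total=13

Answer: ##.#.
##..#
##...
##.#.
##...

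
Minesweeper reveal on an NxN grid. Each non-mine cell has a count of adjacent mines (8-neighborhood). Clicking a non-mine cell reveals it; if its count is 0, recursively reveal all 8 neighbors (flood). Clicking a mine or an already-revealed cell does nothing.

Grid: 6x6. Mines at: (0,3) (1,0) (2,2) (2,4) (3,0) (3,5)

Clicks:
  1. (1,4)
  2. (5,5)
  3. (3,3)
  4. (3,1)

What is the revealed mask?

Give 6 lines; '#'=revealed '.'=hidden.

Click 1 (1,4) count=2: revealed 1 new [(1,4)] -> total=1
Click 2 (5,5) count=0: revealed 16 new [(3,1) (3,2) (3,3) (3,4) (4,0) (4,1) (4,2) (4,3) (4,4) (4,5) (5,0) (5,1) (5,2) (5,3) (5,4) (5,5)] -> total=17
Click 3 (3,3) count=2: revealed 0 new [(none)] -> total=17
Click 4 (3,1) count=2: revealed 0 new [(none)] -> total=17

Answer: ......
....#.
......
.####.
######
######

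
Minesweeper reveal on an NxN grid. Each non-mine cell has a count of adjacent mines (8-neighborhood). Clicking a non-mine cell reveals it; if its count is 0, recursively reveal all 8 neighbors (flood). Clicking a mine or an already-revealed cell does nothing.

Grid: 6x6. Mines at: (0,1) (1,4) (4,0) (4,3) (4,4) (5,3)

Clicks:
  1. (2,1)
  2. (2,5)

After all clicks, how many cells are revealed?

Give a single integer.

Click 1 (2,1) count=0: revealed 12 new [(1,0) (1,1) (1,2) (1,3) (2,0) (2,1) (2,2) (2,3) (3,0) (3,1) (3,2) (3,3)] -> total=12
Click 2 (2,5) count=1: revealed 1 new [(2,5)] -> total=13

Answer: 13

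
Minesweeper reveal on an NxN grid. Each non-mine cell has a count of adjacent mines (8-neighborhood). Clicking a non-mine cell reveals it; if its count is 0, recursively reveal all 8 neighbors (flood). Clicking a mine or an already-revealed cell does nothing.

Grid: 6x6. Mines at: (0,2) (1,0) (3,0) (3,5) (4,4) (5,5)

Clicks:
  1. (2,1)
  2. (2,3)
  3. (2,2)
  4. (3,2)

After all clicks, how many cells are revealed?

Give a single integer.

Answer: 25

Derivation:
Click 1 (2,1) count=2: revealed 1 new [(2,1)] -> total=1
Click 2 (2,3) count=0: revealed 24 new [(0,3) (0,4) (0,5) (1,1) (1,2) (1,3) (1,4) (1,5) (2,2) (2,3) (2,4) (2,5) (3,1) (3,2) (3,3) (3,4) (4,0) (4,1) (4,2) (4,3) (5,0) (5,1) (5,2) (5,3)] -> total=25
Click 3 (2,2) count=0: revealed 0 new [(none)] -> total=25
Click 4 (3,2) count=0: revealed 0 new [(none)] -> total=25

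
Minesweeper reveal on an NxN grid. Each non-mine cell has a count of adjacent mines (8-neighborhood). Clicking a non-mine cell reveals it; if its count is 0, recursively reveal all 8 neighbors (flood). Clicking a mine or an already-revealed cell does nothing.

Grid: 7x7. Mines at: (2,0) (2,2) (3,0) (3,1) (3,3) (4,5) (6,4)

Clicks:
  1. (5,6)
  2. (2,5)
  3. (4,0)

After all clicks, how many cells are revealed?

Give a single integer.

Click 1 (5,6) count=1: revealed 1 new [(5,6)] -> total=1
Click 2 (2,5) count=0: revealed 21 new [(0,0) (0,1) (0,2) (0,3) (0,4) (0,5) (0,6) (1,0) (1,1) (1,2) (1,3) (1,4) (1,5) (1,6) (2,3) (2,4) (2,5) (2,6) (3,4) (3,5) (3,6)] -> total=22
Click 3 (4,0) count=2: revealed 1 new [(4,0)] -> total=23

Answer: 23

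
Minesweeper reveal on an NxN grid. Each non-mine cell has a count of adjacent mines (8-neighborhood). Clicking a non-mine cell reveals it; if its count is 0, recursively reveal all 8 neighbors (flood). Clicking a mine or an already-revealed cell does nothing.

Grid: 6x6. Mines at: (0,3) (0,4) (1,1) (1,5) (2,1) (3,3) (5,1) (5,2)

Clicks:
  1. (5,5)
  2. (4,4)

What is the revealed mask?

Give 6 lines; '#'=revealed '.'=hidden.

Click 1 (5,5) count=0: revealed 10 new [(2,4) (2,5) (3,4) (3,5) (4,3) (4,4) (4,5) (5,3) (5,4) (5,5)] -> total=10
Click 2 (4,4) count=1: revealed 0 new [(none)] -> total=10

Answer: ......
......
....##
....##
...###
...###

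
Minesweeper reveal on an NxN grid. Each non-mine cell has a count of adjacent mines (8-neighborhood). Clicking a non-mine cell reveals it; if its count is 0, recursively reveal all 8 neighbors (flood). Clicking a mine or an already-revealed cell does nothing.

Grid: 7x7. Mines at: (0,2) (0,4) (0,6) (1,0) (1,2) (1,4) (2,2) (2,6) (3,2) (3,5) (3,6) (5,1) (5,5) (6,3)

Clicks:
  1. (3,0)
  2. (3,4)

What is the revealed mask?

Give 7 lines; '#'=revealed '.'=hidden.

Click 1 (3,0) count=0: revealed 6 new [(2,0) (2,1) (3,0) (3,1) (4,0) (4,1)] -> total=6
Click 2 (3,4) count=1: revealed 1 new [(3,4)] -> total=7

Answer: .......
.......
##.....
##..#..
##.....
.......
.......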